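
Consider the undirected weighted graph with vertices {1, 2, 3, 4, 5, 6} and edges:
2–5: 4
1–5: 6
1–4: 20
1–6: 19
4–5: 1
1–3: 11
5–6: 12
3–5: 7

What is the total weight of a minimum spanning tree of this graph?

Kruskal: consider edges lightest-first.
4–5 (1): add. Components now {1} {2} {3} {4,5} {6}
2–5 (4): add. Components now {1} {2,4,5} {3} {6}
1–5 (6): add. Components now {1,2,4,5} {3} {6}
3–5 (7): add. Components now {1,2,3,4,5} {6}
1–3 (11): skip — 1 and 3 already connected.
5–6 (12): add. Components now {1,2,3,4,5,6}
MST edges: 4–5, 2–5, 1–5, 3–5, 5–6; total weight 1+4+6+7+12 = 30.

30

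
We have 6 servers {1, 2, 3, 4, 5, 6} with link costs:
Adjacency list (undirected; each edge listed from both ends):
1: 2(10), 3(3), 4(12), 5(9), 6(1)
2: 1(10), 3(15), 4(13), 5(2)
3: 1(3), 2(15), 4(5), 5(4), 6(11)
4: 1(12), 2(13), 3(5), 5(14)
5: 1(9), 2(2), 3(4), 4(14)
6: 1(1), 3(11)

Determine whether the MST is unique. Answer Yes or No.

Kruskal: consider edges lightest-first.
1 6 (1): add — endpoints in different components.
2 5 (2): add — endpoints in different components.
1 3 (3): add — endpoints in different components.
3 5 (4): add — endpoints in different components.
3 4 (5): add — endpoints in different components.
Every non-tree edge has weight strictly greater than the heaviest edge on the tree path between its endpoints, so the MST is unique.

Yes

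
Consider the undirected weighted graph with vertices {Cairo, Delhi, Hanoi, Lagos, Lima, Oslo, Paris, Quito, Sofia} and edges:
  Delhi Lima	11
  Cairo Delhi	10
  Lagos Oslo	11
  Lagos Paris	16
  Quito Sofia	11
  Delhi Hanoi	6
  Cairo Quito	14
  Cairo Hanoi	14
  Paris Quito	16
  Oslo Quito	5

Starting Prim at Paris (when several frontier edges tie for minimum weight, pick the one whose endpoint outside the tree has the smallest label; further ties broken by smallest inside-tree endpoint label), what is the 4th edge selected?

Quito-Sofia

Grow the tree from Paris using Prim:
Step 1: cheapest edge leaving the tree is Lagos Paris (16); add Lagos.
Step 2: cheapest edge leaving the tree is Lagos Oslo (11); add Oslo.
Step 3: cheapest edge leaving the tree is Oslo Quito (5); add Quito.
Step 4: cheapest edge leaving the tree is Quito Sofia (11); add Sofia.
Step 5: cheapest edge leaving the tree is Cairo Quito (14); add Cairo.
Step 6: cheapest edge leaving the tree is Cairo Delhi (10); add Delhi.
Step 7: cheapest edge leaving the tree is Delhi Hanoi (6); add Hanoi.
Step 8: cheapest edge leaving the tree is Delhi Lima (11); add Lima.
The 4th edge added is Quito Sofia.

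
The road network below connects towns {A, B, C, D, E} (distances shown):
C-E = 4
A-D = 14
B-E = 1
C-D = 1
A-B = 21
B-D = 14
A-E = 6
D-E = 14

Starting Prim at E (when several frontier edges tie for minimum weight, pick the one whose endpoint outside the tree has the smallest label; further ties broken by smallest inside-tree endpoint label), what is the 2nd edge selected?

Prim's algorithm from E:
Step 1: frontier [B-E 1, C-E 4, A-E 6, D-E 14] → take B-E (1); add B.
Step 2: frontier [B-D 14, A-B 21, C-E 4, A-E 6, D-E 14] → take C-E (4); add C.
Step 3: frontier [B-D 14, A-B 21, C-D 1, A-E 6, D-E 14] → take C-D (1); add D.
Step 4: frontier [A-B 21, A-D 14, A-E 6] → take A-E (6); add A.
The 2nd edge added is C-E.

C-E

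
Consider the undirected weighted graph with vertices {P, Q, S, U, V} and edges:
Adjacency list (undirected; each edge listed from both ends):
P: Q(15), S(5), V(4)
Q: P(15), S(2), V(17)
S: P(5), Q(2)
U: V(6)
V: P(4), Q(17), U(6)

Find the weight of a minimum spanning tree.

17

Grow the tree from V using Prim:
Step 1: cheapest edge leaving the tree is P—V (4); add P.
Step 2: cheapest edge leaving the tree is P—S (5); add S.
Step 3: cheapest edge leaving the tree is Q—S (2); add Q.
Step 4: cheapest edge leaving the tree is U—V (6); add U.
MST edges: P—V, P—S, Q—S, U—V; total weight 4+5+2+6 = 17.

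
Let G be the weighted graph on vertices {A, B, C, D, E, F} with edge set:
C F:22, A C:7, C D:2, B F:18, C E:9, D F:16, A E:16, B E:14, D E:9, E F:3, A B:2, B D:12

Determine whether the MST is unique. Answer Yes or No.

Sort edges by weight, then run Kruskal:
A B (2): add. Components now {A,B} {C} {D} {E} {F}
C D (2): add. Components now {A,B} {C,D} {E} {F}
E F (3): add. Components now {A,B} {C,D} {E,F}
A C (7): add. Components now {A,B,C,D} {E,F}
C E (9): add. Components now {A,B,C,D,E,F}
Non-tree edge D E has weight 9, equal to the heaviest edge on its tree cycle — swapping gives another MST of the same weight. Not unique.

No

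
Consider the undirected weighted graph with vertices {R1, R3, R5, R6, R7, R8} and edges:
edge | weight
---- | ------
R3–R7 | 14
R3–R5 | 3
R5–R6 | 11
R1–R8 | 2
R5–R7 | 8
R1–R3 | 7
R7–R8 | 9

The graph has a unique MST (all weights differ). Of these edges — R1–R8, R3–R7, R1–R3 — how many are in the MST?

Sort edges by weight, then run Kruskal:
R1–R8 (2): add. Components now {R1,R8} {R7} {R3} {R6} {R5}
R3–R5 (3): add. Components now {R1,R8} {R7} {R3,R5} {R6}
R1–R3 (7): add. Components now {R1,R3,R5,R8} {R7} {R6}
R5–R7 (8): add. Components now {R1,R3,R5,R7,R8} {R6}
R7–R8 (9): skip — R8 and R7 already connected.
R5–R6 (11): add. Components now {R1,R3,R5,R6,R7,R8}
MST edge set: {R1–R8, R3–R5, R1–R3, R5–R7, R5–R6}.
Of the listed edges, {R1–R8, R1–R3} are in the MST → 2.

2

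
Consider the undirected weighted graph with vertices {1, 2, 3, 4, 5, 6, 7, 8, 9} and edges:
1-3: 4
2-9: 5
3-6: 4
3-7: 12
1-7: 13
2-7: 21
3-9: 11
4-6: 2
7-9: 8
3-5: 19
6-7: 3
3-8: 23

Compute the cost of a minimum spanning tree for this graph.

68

Sort edges by weight, then run Kruskal:
4-6 (2): add — endpoints in different components.
6-7 (3): add — endpoints in different components.
1-3 (4): add — endpoints in different components.
3-6 (4): add — endpoints in different components.
2-9 (5): add — endpoints in different components.
7-9 (8): add — endpoints in different components.
3-9 (11): skip — 3 and 9 already connected.
3-7 (12): skip — 3 and 7 already connected.
1-7 (13): skip — 1 and 7 already connected.
3-5 (19): add — endpoints in different components.
2-7 (21): skip — 2 and 7 already connected.
3-8 (23): add — endpoints in different components.
MST edges: 4-6, 6-7, 1-3, 3-6, 2-9, 7-9, 3-5, 3-8; total weight 2+3+4+4+5+8+19+23 = 68.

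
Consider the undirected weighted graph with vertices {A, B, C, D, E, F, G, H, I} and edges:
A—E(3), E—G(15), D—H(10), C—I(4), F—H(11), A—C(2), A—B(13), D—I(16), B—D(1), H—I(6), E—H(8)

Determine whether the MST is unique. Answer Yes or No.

Sort edges by weight, then run Kruskal:
B—D (1): add — endpoints in different components.
A—C (2): add — endpoints in different components.
A—E (3): add — endpoints in different components.
C—I (4): add — endpoints in different components.
H—I (6): add — endpoints in different components.
E—H (8): skip — E and H already connected.
D—H (10): add — endpoints in different components.
F—H (11): add — endpoints in different components.
A—B (13): skip — A and B already connected.
E—G (15): add — endpoints in different components.
Every non-tree edge has weight strictly greater than the heaviest edge on the tree path between its endpoints, so the MST is unique.

Yes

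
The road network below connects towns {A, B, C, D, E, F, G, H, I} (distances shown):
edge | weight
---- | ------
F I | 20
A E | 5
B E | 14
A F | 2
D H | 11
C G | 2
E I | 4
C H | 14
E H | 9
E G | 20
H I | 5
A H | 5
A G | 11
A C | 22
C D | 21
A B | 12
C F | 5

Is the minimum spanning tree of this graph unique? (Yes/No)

No

Kruskal's algorithm — process edges by increasing weight (ties by edge label):
A F (2): add — endpoints in different components.
C G (2): add — endpoints in different components.
E I (4): add — endpoints in different components.
A E (5): add — endpoints in different components.
A H (5): add — endpoints in different components.
C F (5): add — endpoints in different components.
H I (5): skip — H and I already connected.
E H (9): skip — E and H already connected.
A G (11): skip — A and G already connected.
D H (11): add — endpoints in different components.
A B (12): add — endpoints in different components.
Non-tree edge H I has weight 5, equal to the heaviest edge on its tree cycle — swapping gives another MST of the same weight. Not unique.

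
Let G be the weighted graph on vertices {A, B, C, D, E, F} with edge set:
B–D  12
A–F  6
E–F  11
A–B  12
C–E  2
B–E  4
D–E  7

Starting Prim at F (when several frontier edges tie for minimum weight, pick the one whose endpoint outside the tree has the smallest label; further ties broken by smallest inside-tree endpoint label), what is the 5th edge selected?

D-E

Prim's algorithm from F:
Step 1: frontier [A–F 6, E–F 11] → take A–F (6); add A.
Step 2: frontier [A–B 12, E–F 11] → take E–F (11); add E.
Step 3: frontier [A–B 12, C–E 2, B–E 4, D–E 7] → take C–E (2); add C.
Step 4: frontier [A–B 12, B–E 4, D–E 7] → take B–E (4); add B.
Step 5: frontier [B–D 12, D–E 7] → take D–E (7); add D.
The 5th edge added is D–E.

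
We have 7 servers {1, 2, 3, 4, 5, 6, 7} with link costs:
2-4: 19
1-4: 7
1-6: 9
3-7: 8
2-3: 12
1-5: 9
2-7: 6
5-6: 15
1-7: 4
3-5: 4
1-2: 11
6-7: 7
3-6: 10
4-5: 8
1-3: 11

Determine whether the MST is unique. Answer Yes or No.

Kruskal's algorithm — process edges by increasing weight (ties by edge label):
1-7 (4): add. Components now {1,7} {2} {3} {4} {5} {6}
3-5 (4): add. Components now {1,7} {2} {3,5} {4} {6}
2-7 (6): add. Components now {1,2,7} {3,5} {4} {6}
1-4 (7): add. Components now {1,2,4,7} {3,5} {6}
6-7 (7): add. Components now {1,2,4,6,7} {3,5}
3-7 (8): add. Components now {1,2,3,4,5,6,7}
Non-tree edge 4-5 has weight 8, equal to the heaviest edge on its tree cycle — swapping gives another MST of the same weight. Not unique.

No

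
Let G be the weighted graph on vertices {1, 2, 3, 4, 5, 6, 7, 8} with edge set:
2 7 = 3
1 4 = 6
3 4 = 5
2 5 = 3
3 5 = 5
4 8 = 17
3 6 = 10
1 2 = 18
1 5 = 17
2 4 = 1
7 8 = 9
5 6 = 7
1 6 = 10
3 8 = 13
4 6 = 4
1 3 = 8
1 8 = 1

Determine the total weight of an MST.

23

Kruskal's algorithm — process edges by increasing weight (ties by edge label):
1 8 (1): add — endpoints in different components.
2 4 (1): add — endpoints in different components.
2 5 (3): add — endpoints in different components.
2 7 (3): add — endpoints in different components.
4 6 (4): add — endpoints in different components.
3 4 (5): add — endpoints in different components.
3 5 (5): skip — 3 and 5 already connected.
1 4 (6): add — endpoints in different components.
MST edges: 1 8, 2 4, 2 5, 2 7, 4 6, 3 4, 1 4; total weight 1+1+3+3+4+5+6 = 23.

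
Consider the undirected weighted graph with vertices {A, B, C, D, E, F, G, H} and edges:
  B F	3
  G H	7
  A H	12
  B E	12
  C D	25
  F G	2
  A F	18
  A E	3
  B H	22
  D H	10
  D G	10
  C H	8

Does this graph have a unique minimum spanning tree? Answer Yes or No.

Sort edges by weight, then run Kruskal:
F G (2): add — endpoints in different components.
A E (3): add — endpoints in different components.
B F (3): add — endpoints in different components.
G H (7): add — endpoints in different components.
C H (8): add — endpoints in different components.
D G (10): add — endpoints in different components.
D H (10): skip — D and H already connected.
A H (12): add — endpoints in different components.
Non-tree edge D H has weight 10, equal to the heaviest edge on its tree cycle — swapping gives another MST of the same weight. Not unique.

No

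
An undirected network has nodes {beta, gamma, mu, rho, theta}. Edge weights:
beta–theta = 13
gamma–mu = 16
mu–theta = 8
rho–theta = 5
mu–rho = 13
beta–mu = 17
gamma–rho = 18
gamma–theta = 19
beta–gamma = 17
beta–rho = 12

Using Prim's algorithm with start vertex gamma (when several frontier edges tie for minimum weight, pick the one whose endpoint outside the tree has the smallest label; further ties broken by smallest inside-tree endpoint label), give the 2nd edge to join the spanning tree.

Prim's algorithm from gamma:
Step 1: cheapest edge leaving the tree is gamma–mu (16); add mu.
Step 2: cheapest edge leaving the tree is mu–theta (8); add theta.
Step 3: cheapest edge leaving the tree is rho–theta (5); add rho.
Step 4: cheapest edge leaving the tree is beta–rho (12); add beta.
The 2nd edge added is mu–theta.

mu-theta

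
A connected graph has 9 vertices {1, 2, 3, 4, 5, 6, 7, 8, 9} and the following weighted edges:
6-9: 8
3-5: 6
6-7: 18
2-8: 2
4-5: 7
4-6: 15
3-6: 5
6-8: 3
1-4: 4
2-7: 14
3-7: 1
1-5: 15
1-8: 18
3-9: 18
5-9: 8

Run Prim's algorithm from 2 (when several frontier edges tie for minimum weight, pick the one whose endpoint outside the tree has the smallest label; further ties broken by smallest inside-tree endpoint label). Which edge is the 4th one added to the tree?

Grow the tree from 2 using Prim:
Step 1: cheapest edge leaving the tree is 2-8 (2); add 8.
Step 2: cheapest edge leaving the tree is 6-8 (3); add 6.
Step 3: cheapest edge leaving the tree is 3-6 (5); add 3.
Step 4: cheapest edge leaving the tree is 3-7 (1); add 7.
Step 5: cheapest edge leaving the tree is 3-5 (6); add 5.
Step 6: cheapest edge leaving the tree is 4-5 (7); add 4.
Step 7: cheapest edge leaving the tree is 1-4 (4); add 1.
Step 8: cheapest edge leaving the tree is 5-9 (8); add 9.
The 4th edge added is 3-7.

3-7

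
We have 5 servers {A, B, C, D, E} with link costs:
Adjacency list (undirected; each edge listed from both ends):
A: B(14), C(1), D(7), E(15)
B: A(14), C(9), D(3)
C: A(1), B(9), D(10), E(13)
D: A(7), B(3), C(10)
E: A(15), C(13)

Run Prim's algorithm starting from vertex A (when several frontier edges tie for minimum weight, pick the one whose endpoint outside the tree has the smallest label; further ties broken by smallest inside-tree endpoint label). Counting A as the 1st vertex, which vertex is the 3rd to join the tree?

Prim, starting at A.
Step 1: cheapest edge leaving the tree is A-C (1); add C.
Step 2: cheapest edge leaving the tree is A-D (7); add D.
Step 3: cheapest edge leaving the tree is B-D (3); add B.
Step 4: cheapest edge leaving the tree is C-E (13); add E.
Vertex order: A, C, D, B, E. The 3rd vertex is D.

D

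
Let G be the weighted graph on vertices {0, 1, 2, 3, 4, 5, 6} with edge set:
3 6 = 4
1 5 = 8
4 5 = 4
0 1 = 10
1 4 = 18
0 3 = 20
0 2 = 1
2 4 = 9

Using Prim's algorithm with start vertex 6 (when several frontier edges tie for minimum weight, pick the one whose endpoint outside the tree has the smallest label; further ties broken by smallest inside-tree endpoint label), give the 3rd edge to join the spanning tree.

Prim's algorithm from 6:
Step 1: cheapest edge leaving the tree is 3 6 (4); add 3.
Step 2: cheapest edge leaving the tree is 0 3 (20); add 0.
Step 3: cheapest edge leaving the tree is 0 2 (1); add 2.
Step 4: cheapest edge leaving the tree is 2 4 (9); add 4.
Step 5: cheapest edge leaving the tree is 4 5 (4); add 5.
Step 6: cheapest edge leaving the tree is 1 5 (8); add 1.
The 3rd edge added is 0 2.

0-2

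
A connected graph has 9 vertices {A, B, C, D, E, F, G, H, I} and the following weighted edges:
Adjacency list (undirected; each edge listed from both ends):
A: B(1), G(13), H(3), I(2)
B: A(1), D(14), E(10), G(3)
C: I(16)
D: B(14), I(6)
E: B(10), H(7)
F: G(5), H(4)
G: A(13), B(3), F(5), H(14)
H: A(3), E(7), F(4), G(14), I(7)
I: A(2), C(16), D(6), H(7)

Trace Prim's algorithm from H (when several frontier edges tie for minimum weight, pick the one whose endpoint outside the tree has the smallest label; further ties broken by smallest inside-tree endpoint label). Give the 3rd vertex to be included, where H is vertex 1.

Prim, starting at H.
Step 1: cheapest edge leaving the tree is A–H (3); add A.
Step 2: cheapest edge leaving the tree is A–B (1); add B.
Step 3: cheapest edge leaving the tree is A–I (2); add I.
Step 4: cheapest edge leaving the tree is B–G (3); add G.
Step 5: cheapest edge leaving the tree is F–H (4); add F.
Step 6: cheapest edge leaving the tree is D–I (6); add D.
Step 7: cheapest edge leaving the tree is E–H (7); add E.
Step 8: cheapest edge leaving the tree is C–I (16); add C.
Vertex order: H, A, B, I, G, F, D, E, C. The 3rd vertex is B.

B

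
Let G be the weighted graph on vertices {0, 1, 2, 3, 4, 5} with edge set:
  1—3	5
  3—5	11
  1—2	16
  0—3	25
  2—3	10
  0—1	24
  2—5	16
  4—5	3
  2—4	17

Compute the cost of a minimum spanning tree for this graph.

Kruskal: consider edges lightest-first.
4—5 (3): add — endpoints in different components.
1—3 (5): add — endpoints in different components.
2—3 (10): add — endpoints in different components.
3—5 (11): add — endpoints in different components.
1—2 (16): skip — 1 and 2 already connected.
2—5 (16): skip — 2 and 5 already connected.
2—4 (17): skip — 2 and 4 already connected.
0—1 (24): add — endpoints in different components.
MST edges: 4—5, 1—3, 2—3, 3—5, 0—1; total weight 3+5+10+11+24 = 53.

53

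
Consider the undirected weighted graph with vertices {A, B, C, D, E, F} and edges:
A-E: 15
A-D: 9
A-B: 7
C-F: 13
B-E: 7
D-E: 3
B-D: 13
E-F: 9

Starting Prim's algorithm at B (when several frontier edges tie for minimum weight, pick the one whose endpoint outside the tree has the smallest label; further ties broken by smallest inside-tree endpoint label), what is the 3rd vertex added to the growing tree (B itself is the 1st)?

Prim's algorithm from B:
Step 1: frontier [A-B 7, B-E 7, B-D 13] → take A-B (7); add A.
Step 2: frontier [A-D 9, A-E 15, B-E 7, B-D 13] → take B-E (7); add E.
Step 3: frontier [A-D 9, B-D 13, D-E 3, E-F 9] → take D-E (3); add D.
Step 4: frontier [E-F 9] → take E-F (9); add F.
Step 5: frontier [C-F 13] → take C-F (13); add C.
Vertex order: B, A, E, D, F, C. The 3rd vertex is E.

E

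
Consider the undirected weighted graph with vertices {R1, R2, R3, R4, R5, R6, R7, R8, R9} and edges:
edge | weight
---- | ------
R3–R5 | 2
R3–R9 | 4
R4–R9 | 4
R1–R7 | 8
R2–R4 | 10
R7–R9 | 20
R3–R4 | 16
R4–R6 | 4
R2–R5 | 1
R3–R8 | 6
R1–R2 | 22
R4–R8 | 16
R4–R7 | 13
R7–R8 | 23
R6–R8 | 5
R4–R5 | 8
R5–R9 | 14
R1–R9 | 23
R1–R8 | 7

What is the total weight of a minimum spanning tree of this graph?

35

Grow the tree from R3 using Prim:
Step 1: cheapest edge leaving the tree is R3–R5 (2); add R5.
Step 2: cheapest edge leaving the tree is R2–R5 (1); add R2.
Step 3: cheapest edge leaving the tree is R3–R9 (4); add R9.
Step 4: cheapest edge leaving the tree is R4–R9 (4); add R4.
Step 5: cheapest edge leaving the tree is R4–R6 (4); add R6.
Step 6: cheapest edge leaving the tree is R6–R8 (5); add R8.
Step 7: cheapest edge leaving the tree is R1–R8 (7); add R1.
Step 8: cheapest edge leaving the tree is R1–R7 (8); add R7.
MST edges: R3–R5, R2–R5, R3–R9, R4–R9, R4–R6, R6–R8, R1–R8, R1–R7; total weight 2+1+4+4+4+5+7+8 = 35.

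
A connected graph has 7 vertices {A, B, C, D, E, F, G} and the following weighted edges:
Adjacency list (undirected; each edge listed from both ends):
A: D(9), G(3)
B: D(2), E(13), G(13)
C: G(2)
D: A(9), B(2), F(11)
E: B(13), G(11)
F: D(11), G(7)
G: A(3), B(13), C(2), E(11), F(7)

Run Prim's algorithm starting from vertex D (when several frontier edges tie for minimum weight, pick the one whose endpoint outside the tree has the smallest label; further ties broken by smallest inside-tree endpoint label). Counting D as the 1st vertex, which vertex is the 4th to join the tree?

Prim's algorithm from D:
Step 1: frontier [B—D 2, A—D 9, D—F 11] → take B—D (2); add B.
Step 2: frontier [B—E 13, B—G 13, A—D 9, D—F 11] → take A—D (9); add A.
Step 3: frontier [A—G 3, B—E 13, B—G 13, D—F 11] → take A—G (3); add G.
Step 4: frontier [B—E 13, D—F 11, C—G 2, F—G 7, E—G 11] → take C—G (2); add C.
Step 5: frontier [B—E 13, D—F 11, F—G 7, E—G 11] → take F—G (7); add F.
Step 6: frontier [B—E 13, E—G 11] → take E—G (11); add E.
Vertex order: D, B, A, G, C, F, E. The 4th vertex is G.

G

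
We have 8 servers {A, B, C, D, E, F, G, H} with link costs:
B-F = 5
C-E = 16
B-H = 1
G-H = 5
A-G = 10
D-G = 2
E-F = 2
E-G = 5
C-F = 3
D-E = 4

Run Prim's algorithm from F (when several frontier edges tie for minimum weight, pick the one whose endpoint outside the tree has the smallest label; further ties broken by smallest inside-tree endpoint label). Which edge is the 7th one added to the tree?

A-G

Grow the tree from F using Prim:
Step 1: cheapest edge leaving the tree is E-F (2); add E.
Step 2: cheapest edge leaving the tree is C-F (3); add C.
Step 3: cheapest edge leaving the tree is D-E (4); add D.
Step 4: cheapest edge leaving the tree is D-G (2); add G.
Step 5: cheapest edge leaving the tree is B-F (5); add B.
Step 6: cheapest edge leaving the tree is B-H (1); add H.
Step 7: cheapest edge leaving the tree is A-G (10); add A.
The 7th edge added is A-G.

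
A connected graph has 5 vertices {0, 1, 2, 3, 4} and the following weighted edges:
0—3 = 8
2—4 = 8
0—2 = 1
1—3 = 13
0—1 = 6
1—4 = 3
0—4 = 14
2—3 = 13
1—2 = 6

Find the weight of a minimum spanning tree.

18

Prim's algorithm from 3:
Step 1: frontier [0—3 8, 1—3 13, 2—3 13] → take 0—3 (8); add 0.
Step 2: frontier [0—2 1, 0—1 6, 0—4 14, 1—3 13, 2—3 13] → take 0—2 (1); add 2.
Step 3: frontier [0—1 6, 0—4 14, 1—2 6, 2—4 8, 1—3 13] → take 0—1 (6); add 1.
Step 4: frontier [0—4 14, 1—4 3, 2—4 8] → take 1—4 (3); add 4.
MST edges: 0—3, 0—2, 0—1, 1—4; total weight 8+1+6+3 = 18.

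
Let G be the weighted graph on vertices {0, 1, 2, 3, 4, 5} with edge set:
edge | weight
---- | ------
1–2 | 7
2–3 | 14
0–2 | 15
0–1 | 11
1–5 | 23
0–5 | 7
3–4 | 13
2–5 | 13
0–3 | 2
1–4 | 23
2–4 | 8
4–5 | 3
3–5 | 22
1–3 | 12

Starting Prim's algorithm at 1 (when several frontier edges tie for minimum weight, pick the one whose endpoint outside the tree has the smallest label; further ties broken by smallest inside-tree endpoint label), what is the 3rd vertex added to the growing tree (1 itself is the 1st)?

4

Prim's algorithm from 1:
Step 1: frontier [1–2 7, 0–1 11, 1–3 12, 1–4 23, 1–5 23] → take 1–2 (7); add 2.
Step 2: frontier [0–1 11, 1–3 12, 1–4 23, 1–5 23, 2–4 8, 2–5 13, 2–3 14, 0–2 15] → take 2–4 (8); add 4.
Step 3: frontier [0–1 11, 1–3 12, 1–5 23, 2–5 13, 2–3 14, 0–2 15, 4–5 3, 3–4 13] → take 4–5 (3); add 5.
Step 4: frontier [0–1 11, 1–3 12, 2–3 14, 0–2 15, 3–4 13, 0–5 7, 3–5 22] → take 0–5 (7); add 0.
Step 5: frontier [0–3 2, 1–3 12, 2–3 14, 3–4 13, 3–5 22] → take 0–3 (2); add 3.
Vertex order: 1, 2, 4, 5, 0, 3. The 3rd vertex is 4.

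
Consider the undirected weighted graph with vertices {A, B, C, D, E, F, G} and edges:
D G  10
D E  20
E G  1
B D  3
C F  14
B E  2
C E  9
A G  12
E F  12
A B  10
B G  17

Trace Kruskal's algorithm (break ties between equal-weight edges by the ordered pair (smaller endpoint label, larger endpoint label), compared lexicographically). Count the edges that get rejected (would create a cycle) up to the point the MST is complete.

2

Kruskal: consider edges lightest-first.
E G (1): add — endpoints in different components.
B E (2): add — endpoints in different components.
B D (3): add — endpoints in different components.
C E (9): add — endpoints in different components.
A B (10): add — endpoints in different components.
D G (10): skip — D and G already connected.
A G (12): skip — A and G already connected.
E F (12): add — endpoints in different components.
Edges rejected before the tree was complete: 2.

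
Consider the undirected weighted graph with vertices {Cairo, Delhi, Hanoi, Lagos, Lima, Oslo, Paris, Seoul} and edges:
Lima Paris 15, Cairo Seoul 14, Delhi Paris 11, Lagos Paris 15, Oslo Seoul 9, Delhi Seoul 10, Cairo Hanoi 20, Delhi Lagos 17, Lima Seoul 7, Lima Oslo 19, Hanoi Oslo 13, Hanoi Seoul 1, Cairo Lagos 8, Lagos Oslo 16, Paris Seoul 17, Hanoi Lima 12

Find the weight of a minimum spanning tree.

60

Kruskal's algorithm — process edges by increasing weight (ties by edge label):
Hanoi Seoul (1): add — endpoints in different components.
Lima Seoul (7): add — endpoints in different components.
Cairo Lagos (8): add — endpoints in different components.
Oslo Seoul (9): add — endpoints in different components.
Delhi Seoul (10): add — endpoints in different components.
Delhi Paris (11): add — endpoints in different components.
Hanoi Lima (12): skip — Lima and Hanoi already connected.
Hanoi Oslo (13): skip — Oslo and Hanoi already connected.
Cairo Seoul (14): add — endpoints in different components.
MST edges: Hanoi Seoul, Lima Seoul, Cairo Lagos, Oslo Seoul, Delhi Seoul, Delhi Paris, Cairo Seoul; total weight 1+7+8+9+10+11+14 = 60.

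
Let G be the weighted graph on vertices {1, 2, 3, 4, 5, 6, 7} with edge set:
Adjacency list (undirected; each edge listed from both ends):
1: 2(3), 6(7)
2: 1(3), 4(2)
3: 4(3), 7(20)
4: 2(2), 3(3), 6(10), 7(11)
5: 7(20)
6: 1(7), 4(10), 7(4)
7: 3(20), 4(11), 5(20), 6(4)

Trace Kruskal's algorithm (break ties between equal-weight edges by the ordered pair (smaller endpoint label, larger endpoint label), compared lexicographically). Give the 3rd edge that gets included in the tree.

Kruskal's algorithm — process edges by increasing weight (ties by edge label):
2-4 (2): add. Components now {1} {2,4} {3} {5} {6} {7}
1-2 (3): add. Components now {1,2,4} {3} {5} {6} {7}
3-4 (3): add. Components now {1,2,3,4} {5} {6} {7}
6-7 (4): add. Components now {1,2,3,4} {5} {6,7}
1-6 (7): add. Components now {1,2,3,4,6,7} {5}
4-6 (10): skip — 4 and 6 already connected.
4-7 (11): skip — 4 and 7 already connected.
3-7 (20): skip — 3 and 7 already connected.
5-7 (20): add. Components now {1,2,3,4,5,6,7}
The 3rd edge added is 3-4.

3-4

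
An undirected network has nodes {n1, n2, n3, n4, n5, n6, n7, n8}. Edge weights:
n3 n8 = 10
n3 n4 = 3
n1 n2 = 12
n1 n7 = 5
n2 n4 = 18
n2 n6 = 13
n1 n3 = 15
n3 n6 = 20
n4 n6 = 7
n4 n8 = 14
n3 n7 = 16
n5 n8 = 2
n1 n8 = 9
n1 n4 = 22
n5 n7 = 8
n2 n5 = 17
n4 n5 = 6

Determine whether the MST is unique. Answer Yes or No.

Sort edges by weight, then run Kruskal:
n5 n8 (2): add — endpoints in different components.
n3 n4 (3): add — endpoints in different components.
n1 n7 (5): add — endpoints in different components.
n4 n5 (6): add — endpoints in different components.
n4 n6 (7): add — endpoints in different components.
n5 n7 (8): add — endpoints in different components.
n1 n8 (9): skip — n1 and n8 already connected.
n3 n8 (10): skip — n3 and n8 already connected.
n1 n2 (12): add — endpoints in different components.
Every non-tree edge has weight strictly greater than the heaviest edge on the tree path between its endpoints, so the MST is unique.

Yes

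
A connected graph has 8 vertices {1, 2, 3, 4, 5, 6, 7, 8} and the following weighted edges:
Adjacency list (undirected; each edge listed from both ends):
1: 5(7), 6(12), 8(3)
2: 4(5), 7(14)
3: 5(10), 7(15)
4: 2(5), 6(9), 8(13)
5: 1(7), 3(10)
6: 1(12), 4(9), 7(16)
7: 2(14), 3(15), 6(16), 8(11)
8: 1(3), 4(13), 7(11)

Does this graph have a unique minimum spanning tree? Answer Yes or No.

Yes

Sort edges by weight, then run Kruskal:
1—8 (3): add — endpoints in different components.
2—4 (5): add — endpoints in different components.
1—5 (7): add — endpoints in different components.
4—6 (9): add — endpoints in different components.
3—5 (10): add — endpoints in different components.
7—8 (11): add — endpoints in different components.
1—6 (12): add — endpoints in different components.
Every non-tree edge has weight strictly greater than the heaviest edge on the tree path between its endpoints, so the MST is unique.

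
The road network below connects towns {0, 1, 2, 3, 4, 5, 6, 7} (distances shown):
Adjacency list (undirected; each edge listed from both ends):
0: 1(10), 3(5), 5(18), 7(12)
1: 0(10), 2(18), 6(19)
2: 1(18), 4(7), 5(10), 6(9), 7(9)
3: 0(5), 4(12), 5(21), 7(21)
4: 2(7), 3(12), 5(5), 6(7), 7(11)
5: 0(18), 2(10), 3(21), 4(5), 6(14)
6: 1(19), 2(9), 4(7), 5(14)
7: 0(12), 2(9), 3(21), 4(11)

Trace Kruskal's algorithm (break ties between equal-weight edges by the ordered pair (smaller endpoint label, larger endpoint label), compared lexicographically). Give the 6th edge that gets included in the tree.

Sort edges by weight, then run Kruskal:
0-3 (5): add — endpoints in different components.
4-5 (5): add — endpoints in different components.
2-4 (7): add — endpoints in different components.
4-6 (7): add — endpoints in different components.
2-6 (9): skip — 2 and 6 already connected.
2-7 (9): add — endpoints in different components.
0-1 (10): add — endpoints in different components.
2-5 (10): skip — 2 and 5 already connected.
4-7 (11): skip — 4 and 7 already connected.
0-7 (12): add — endpoints in different components.
The 6th edge added is 0-1.

0-1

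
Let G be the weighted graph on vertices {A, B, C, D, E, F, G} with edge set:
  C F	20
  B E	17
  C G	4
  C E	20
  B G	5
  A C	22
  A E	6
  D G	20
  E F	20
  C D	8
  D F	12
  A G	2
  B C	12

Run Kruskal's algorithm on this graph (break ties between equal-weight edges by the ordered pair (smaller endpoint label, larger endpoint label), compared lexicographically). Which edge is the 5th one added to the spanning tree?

C-D

Kruskal: consider edges lightest-first.
A G (2): add — endpoints in different components.
C G (4): add — endpoints in different components.
B G (5): add — endpoints in different components.
A E (6): add — endpoints in different components.
C D (8): add — endpoints in different components.
B C (12): skip — B and C already connected.
D F (12): add — endpoints in different components.
The 5th edge added is C D.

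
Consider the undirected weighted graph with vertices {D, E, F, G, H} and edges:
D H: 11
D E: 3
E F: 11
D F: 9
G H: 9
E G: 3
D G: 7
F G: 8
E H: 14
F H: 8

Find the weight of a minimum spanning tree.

Prim's algorithm from D:
Step 1: cheapest edge leaving the tree is D E (3); add E.
Step 2: cheapest edge leaving the tree is E G (3); add G.
Step 3: cheapest edge leaving the tree is F G (8); add F.
Step 4: cheapest edge leaving the tree is F H (8); add H.
MST edges: D E, E G, F G, F H; total weight 3+3+8+8 = 22.

22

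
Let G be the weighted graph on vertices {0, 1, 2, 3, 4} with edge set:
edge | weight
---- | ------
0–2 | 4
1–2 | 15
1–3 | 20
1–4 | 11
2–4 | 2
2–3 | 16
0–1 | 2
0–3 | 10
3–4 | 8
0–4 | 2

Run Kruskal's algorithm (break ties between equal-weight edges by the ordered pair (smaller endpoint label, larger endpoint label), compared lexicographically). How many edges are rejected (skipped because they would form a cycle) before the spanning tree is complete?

1

Kruskal: consider edges lightest-first.
0–1 (2): add. Components now {0,1} {2} {3} {4}
0–4 (2): add. Components now {0,1,4} {2} {3}
2–4 (2): add. Components now {0,1,2,4} {3}
0–2 (4): skip — 0 and 2 already connected.
3–4 (8): add. Components now {0,1,2,3,4}
Edges rejected before the tree was complete: 1.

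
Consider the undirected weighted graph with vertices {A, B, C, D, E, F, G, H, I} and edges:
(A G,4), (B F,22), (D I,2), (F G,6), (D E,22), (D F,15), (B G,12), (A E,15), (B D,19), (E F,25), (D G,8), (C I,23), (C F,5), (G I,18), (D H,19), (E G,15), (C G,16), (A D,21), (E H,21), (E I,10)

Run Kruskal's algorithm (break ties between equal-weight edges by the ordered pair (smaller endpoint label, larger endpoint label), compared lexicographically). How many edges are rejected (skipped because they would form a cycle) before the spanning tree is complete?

6

Sort edges by weight, then run Kruskal:
D I (2): add — endpoints in different components.
A G (4): add — endpoints in different components.
C F (5): add — endpoints in different components.
F G (6): add — endpoints in different components.
D G (8): add — endpoints in different components.
E I (10): add — endpoints in different components.
B G (12): add — endpoints in different components.
A E (15): skip — A and E already connected.
D F (15): skip — D and F already connected.
E G (15): skip — E and G already connected.
C G (16): skip — C and G already connected.
G I (18): skip — G and I already connected.
B D (19): skip — B and D already connected.
D H (19): add — endpoints in different components.
Edges rejected before the tree was complete: 6.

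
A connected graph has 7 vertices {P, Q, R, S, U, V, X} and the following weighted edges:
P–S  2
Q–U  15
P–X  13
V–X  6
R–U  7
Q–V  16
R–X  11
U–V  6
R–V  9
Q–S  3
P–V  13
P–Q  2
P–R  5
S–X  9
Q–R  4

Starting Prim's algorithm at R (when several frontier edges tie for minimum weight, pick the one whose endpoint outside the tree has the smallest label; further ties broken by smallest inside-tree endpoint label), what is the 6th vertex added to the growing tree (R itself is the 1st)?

V

Prim's algorithm from R:
Step 1: cheapest edge leaving the tree is Q–R (4); add Q.
Step 2: cheapest edge leaving the tree is P–Q (2); add P.
Step 3: cheapest edge leaving the tree is P–S (2); add S.
Step 4: cheapest edge leaving the tree is R–U (7); add U.
Step 5: cheapest edge leaving the tree is U–V (6); add V.
Step 6: cheapest edge leaving the tree is V–X (6); add X.
Vertex order: R, Q, P, S, U, V, X. The 6th vertex is V.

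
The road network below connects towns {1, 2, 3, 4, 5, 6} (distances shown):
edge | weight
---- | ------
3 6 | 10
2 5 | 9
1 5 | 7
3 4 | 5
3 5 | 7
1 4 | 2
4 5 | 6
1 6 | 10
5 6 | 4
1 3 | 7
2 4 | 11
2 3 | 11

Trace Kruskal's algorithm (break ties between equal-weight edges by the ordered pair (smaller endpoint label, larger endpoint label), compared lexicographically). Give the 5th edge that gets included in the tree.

Kruskal's algorithm — process edges by increasing weight (ties by edge label):
1 4 (2): add. Components now {1,4} {2} {3} {5} {6}
5 6 (4): add. Components now {1,4} {2} {3} {5,6}
3 4 (5): add. Components now {1,3,4} {2} {5,6}
4 5 (6): add. Components now {1,3,4,5,6} {2}
1 3 (7): skip — 1 and 3 already connected.
1 5 (7): skip — 1 and 5 already connected.
3 5 (7): skip — 3 and 5 already connected.
2 5 (9): add. Components now {1,2,3,4,5,6}
The 5th edge added is 2 5.

2-5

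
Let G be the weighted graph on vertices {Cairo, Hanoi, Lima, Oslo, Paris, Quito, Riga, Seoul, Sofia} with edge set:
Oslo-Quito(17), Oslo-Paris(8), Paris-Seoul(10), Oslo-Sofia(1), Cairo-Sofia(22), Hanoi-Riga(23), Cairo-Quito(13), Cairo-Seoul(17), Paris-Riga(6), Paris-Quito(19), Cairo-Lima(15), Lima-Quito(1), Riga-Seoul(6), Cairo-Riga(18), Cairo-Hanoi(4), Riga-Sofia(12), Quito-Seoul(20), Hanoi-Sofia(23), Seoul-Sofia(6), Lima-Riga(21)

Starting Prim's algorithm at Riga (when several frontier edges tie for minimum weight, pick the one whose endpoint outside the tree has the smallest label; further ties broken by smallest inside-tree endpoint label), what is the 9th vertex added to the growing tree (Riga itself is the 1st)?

Prim, starting at Riga.
Step 1: cheapest edge leaving the tree is Paris-Riga (6); add Paris.
Step 2: cheapest edge leaving the tree is Riga-Seoul (6); add Seoul.
Step 3: cheapest edge leaving the tree is Seoul-Sofia (6); add Sofia.
Step 4: cheapest edge leaving the tree is Oslo-Sofia (1); add Oslo.
Step 5: cheapest edge leaving the tree is Cairo-Seoul (17); add Cairo.
Step 6: cheapest edge leaving the tree is Cairo-Hanoi (4); add Hanoi.
Step 7: cheapest edge leaving the tree is Cairo-Quito (13); add Quito.
Step 8: cheapest edge leaving the tree is Lima-Quito (1); add Lima.
Vertex order: Riga, Paris, Seoul, Sofia, Oslo, Cairo, Hanoi, Quito, Lima. The 9th vertex is Lima.

Lima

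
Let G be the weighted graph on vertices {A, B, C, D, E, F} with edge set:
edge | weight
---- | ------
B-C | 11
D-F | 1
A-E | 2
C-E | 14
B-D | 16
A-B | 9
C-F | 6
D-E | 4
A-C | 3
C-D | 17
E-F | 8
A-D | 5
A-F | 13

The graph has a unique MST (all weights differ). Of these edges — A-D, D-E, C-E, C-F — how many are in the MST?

1

Kruskal: consider edges lightest-first.
D-F (1): add — endpoints in different components.
A-E (2): add — endpoints in different components.
A-C (3): add — endpoints in different components.
D-E (4): add — endpoints in different components.
A-D (5): skip — A and D already connected.
C-F (6): skip — C and F already connected.
E-F (8): skip — E and F already connected.
A-B (9): add — endpoints in different components.
MST edge set: {D-F, A-E, A-C, D-E, A-B}.
Of the listed edges, {D-E} are in the MST → 1.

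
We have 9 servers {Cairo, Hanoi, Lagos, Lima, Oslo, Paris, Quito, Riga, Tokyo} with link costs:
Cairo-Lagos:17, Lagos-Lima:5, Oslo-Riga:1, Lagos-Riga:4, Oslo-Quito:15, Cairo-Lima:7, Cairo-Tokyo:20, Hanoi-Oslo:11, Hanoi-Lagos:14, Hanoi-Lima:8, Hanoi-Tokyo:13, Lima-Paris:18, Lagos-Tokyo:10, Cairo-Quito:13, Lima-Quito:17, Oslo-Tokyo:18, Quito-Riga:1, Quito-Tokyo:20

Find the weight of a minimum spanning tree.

54

Sort edges by weight, then run Kruskal:
Oslo-Riga (1): add — endpoints in different components.
Quito-Riga (1): add — endpoints in different components.
Lagos-Riga (4): add — endpoints in different components.
Lagos-Lima (5): add — endpoints in different components.
Cairo-Lima (7): add — endpoints in different components.
Hanoi-Lima (8): add — endpoints in different components.
Lagos-Tokyo (10): add — endpoints in different components.
Hanoi-Oslo (11): skip — Oslo and Hanoi already connected.
Cairo-Quito (13): skip — Cairo and Quito already connected.
Hanoi-Tokyo (13): skip — Tokyo and Hanoi already connected.
Hanoi-Lagos (14): skip — Lagos and Hanoi already connected.
Oslo-Quito (15): skip — Oslo and Quito already connected.
Cairo-Lagos (17): skip — Cairo and Lagos already connected.
Lima-Quito (17): skip — Quito and Lima already connected.
Lima-Paris (18): add — endpoints in different components.
MST edges: Oslo-Riga, Quito-Riga, Lagos-Riga, Lagos-Lima, Cairo-Lima, Hanoi-Lima, Lagos-Tokyo, Lima-Paris; total weight 1+1+4+5+7+8+10+18 = 54.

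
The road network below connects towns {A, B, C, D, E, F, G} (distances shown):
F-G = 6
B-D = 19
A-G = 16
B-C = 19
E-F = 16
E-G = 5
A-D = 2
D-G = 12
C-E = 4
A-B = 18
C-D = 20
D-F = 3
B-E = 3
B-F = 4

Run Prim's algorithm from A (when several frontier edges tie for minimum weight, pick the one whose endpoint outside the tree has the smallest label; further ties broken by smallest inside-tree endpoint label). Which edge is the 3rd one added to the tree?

B-F

Prim's algorithm from A:
Step 1: frontier [A-D 2, A-G 16, A-B 18] → take A-D (2); add D.
Step 2: frontier [A-G 16, A-B 18, D-F 3, D-G 12, B-D 19, C-D 20] → take D-F (3); add F.
Step 3: frontier [A-G 16, A-B 18, D-G 12, B-D 19, C-D 20, B-F 4, F-G 6, E-F 16] → take B-F (4); add B.
Step 4: frontier [A-G 16, B-E 3, B-C 19, D-G 12, C-D 20, F-G 6, E-F 16] → take B-E (3); add E.
Step 5: frontier [A-G 16, B-C 19, D-G 12, C-D 20, C-E 4, E-G 5, F-G 6] → take C-E (4); add C.
Step 6: frontier [A-G 16, D-G 12, E-G 5, F-G 6] → take E-G (5); add G.
The 3rd edge added is B-F.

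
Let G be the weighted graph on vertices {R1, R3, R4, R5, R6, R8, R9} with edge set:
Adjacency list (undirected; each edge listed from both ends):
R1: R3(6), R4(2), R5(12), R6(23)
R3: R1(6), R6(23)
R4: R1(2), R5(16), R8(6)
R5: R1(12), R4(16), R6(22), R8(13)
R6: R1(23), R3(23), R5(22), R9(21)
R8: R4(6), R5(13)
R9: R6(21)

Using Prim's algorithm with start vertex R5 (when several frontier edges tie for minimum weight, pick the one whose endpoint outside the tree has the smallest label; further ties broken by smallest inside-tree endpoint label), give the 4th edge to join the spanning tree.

R4-R8

Prim, starting at R5.
Step 1: cheapest edge leaving the tree is R1—R5 (12); add R1.
Step 2: cheapest edge leaving the tree is R1—R4 (2); add R4.
Step 3: cheapest edge leaving the tree is R1—R3 (6); add R3.
Step 4: cheapest edge leaving the tree is R4—R8 (6); add R8.
Step 5: cheapest edge leaving the tree is R5—R6 (22); add R6.
Step 6: cheapest edge leaving the tree is R6—R9 (21); add R9.
The 4th edge added is R4—R8.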